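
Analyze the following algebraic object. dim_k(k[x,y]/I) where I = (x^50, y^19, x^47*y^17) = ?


k[x,y]/I, I = (x^50, y^19, x^47*y^17)
Rect: 50x19=950. Corner: (50-47)x(19-17)=6.
dim = 950-6 = 944


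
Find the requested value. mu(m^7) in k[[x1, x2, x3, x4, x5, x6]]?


C(n+d-1,d)=C(12,7)=792


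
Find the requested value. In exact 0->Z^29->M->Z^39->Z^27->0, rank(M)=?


Alt sum=0:
(-1)^0*29 + (-1)^1*? + (-1)^2*39 + (-1)^3*27=0
rank(M)=41


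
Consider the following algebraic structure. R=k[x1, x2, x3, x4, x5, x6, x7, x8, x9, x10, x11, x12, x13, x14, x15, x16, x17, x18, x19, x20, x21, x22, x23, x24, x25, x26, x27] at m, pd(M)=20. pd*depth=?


pd+depth=27
depth=27-20=7
pd*depth=20*7=140


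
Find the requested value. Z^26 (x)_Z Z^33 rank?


rank(M(x)N) = rank(M)*rank(N)
26*33 = 858


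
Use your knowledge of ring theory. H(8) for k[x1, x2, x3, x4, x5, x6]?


C(d+n-1,n-1)=C(13,5)=1287


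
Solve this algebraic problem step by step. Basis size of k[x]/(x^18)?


Basis: 1,x,...,x^17
dim=18


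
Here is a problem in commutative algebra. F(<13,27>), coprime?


gcd(13,27)=1 => F=ab-a-b=13*27-13-27=351-40=311


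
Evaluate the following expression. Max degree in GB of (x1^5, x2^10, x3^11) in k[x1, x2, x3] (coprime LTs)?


Pure powers, coprime LTs => already GB.
Degrees: 5, 10, 11
Max=11


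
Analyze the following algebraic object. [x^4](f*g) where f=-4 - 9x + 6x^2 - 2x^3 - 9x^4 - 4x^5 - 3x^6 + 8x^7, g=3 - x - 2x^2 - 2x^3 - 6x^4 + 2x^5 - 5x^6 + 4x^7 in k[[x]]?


[x^4] = sum a_i*b_j, i+j=4
  -4*-6=24
  -9*-2=18
  6*-2=-12
  -2*-1=2
  -9*3=-27
Sum=5


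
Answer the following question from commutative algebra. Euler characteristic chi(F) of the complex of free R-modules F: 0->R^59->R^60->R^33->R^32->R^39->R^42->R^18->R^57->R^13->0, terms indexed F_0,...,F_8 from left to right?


chi = sum (-1)^i * rank:
(-1)^0*59=59
(-1)^1*60=-60
(-1)^2*33=33
(-1)^3*32=-32
(-1)^4*39=39
(-1)^5*42=-42
(-1)^6*18=18
(-1)^7*57=-57
(-1)^8*13=13
chi=-29


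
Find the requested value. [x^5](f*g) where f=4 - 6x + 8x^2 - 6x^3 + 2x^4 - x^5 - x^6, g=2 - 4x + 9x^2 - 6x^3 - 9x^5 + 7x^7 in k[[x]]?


[x^5] = sum a_i*b_j, i+j=5
  4*-9=-36
  8*-6=-48
  -6*9=-54
  2*-4=-8
  -1*2=-2
Sum=-148


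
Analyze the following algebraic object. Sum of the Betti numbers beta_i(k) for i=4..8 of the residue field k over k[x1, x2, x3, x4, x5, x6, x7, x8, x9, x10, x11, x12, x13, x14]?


Koszul resolution: beta_i(k)=C(n,i), n=14
C(14,4)=1001, C(14,5)=2002, C(14,6)=3003, C(14,7)=3432, C(14,8)=3003
Sum=12441


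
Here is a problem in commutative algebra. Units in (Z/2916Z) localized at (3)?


Local ring = Z/729Z.
phi(729) = 3^5*(3-1) = 486


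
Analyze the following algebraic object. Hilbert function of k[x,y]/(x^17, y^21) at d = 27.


k[x,y], I = (x^17, y^21), d = 27
Need i < 17 and d-i < 21.
Range: 7 <= i <= 16.
H(27) = 10


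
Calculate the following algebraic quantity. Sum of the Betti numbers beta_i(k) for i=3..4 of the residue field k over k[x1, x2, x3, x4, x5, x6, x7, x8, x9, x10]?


Koszul resolution: beta_i(k)=C(n,i), n=10
C(10,3)=120, C(10,4)=210
Sum=330


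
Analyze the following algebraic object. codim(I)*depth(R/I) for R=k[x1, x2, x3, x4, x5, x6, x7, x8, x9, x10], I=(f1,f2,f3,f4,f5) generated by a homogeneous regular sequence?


codim=5, depth=dim(R/I)=10-5=5
Product=5*5=25


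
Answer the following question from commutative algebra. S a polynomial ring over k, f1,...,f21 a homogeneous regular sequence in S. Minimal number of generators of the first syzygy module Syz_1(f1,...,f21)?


Regular sequence => Koszul complex is the minimal free resolution.
Syz_1 minimally generated by Koszul relations f_i*e_j - f_j*e_i (i<j): mu(Syz_1) = beta_2 = C(m,2) = m(m-1)/2
m=21
21*20/2 = 210


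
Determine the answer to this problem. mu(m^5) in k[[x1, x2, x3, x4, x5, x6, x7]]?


C(n+d-1,d)=C(11,5)=462


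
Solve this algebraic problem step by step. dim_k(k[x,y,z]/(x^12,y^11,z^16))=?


Basis: x^iy^jz^k, i<12,j<11,k<16
12*11*16=2112


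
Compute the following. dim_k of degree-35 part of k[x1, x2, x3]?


C(d+n-1,n-1)=C(37,2)=666


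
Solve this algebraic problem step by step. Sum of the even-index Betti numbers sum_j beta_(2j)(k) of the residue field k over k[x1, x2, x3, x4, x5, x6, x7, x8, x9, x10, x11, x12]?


Koszul resolution: beta_i(k)=C(n,i), n=12
sum_even C(12,i) = 2^(n-1) = 2^11 = 2048


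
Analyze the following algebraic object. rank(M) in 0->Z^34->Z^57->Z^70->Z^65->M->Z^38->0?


Alt sum=0:
(-1)^0*34 + (-1)^1*57 + (-1)^2*70 + (-1)^3*65 + (-1)^4*? + (-1)^5*38=0
rank(M)=56


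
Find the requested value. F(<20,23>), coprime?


gcd(20,23)=1 => F=ab-a-b=20*23-20-23=460-43=417


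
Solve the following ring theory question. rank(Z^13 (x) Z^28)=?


rank(M(x)N) = rank(M)*rank(N)
13*28 = 364


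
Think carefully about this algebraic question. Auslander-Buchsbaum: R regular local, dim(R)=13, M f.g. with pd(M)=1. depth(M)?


pd+depth=depth(R)=13
depth=13-1=12


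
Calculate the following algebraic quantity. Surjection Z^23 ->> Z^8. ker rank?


rank(ker) = 23-8 = 15


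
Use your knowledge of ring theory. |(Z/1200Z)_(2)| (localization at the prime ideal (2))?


2-primary part: 1200=2^4*75
Size=2^4=16


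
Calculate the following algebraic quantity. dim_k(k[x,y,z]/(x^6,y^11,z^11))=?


Basis: x^iy^jz^k, i<6,j<11,k<11
6*11*11=726


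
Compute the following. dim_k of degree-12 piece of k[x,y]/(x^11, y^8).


k[x,y], I = (x^11, y^8), d = 12
Need i < 11 and d-i < 8.
Range: 5 <= i <= 10.
H(12) = 6


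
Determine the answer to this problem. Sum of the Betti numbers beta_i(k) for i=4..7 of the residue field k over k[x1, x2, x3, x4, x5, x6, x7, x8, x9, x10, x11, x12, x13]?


Koszul resolution: beta_i(k)=C(n,i), n=13
C(13,4)=715, C(13,5)=1287, C(13,6)=1716, C(13,7)=1716
Sum=5434


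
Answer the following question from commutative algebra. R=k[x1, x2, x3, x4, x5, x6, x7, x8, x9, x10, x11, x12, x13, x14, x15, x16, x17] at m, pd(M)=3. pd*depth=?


pd+depth=17
depth=17-3=14
pd*depth=3*14=42


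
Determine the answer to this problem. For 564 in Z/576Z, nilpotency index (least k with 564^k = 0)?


564^k mod 576:
k=1: 564
k=2: 144
k=3: 0
First zero at k = 3


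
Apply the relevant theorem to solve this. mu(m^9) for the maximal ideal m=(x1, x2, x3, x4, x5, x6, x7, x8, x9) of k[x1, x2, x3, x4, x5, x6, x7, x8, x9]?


Graded Nakayama: mu(m^d) = dim_k (m^d/m^(d+1)) = #degree-9 monomials in 9 vars
C(n+d-1,d)=C(17,9)=24310


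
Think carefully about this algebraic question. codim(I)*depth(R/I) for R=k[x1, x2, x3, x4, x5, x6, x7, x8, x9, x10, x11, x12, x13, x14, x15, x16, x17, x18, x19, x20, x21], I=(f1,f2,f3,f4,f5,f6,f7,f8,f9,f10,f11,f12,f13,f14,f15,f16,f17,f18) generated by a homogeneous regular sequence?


codim=18, depth=dim(R/I)=21-18=3
Product=18*3=54


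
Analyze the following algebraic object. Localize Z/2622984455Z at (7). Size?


7-primary part: 2622984455=7^9*65
Size=7^9=40353607


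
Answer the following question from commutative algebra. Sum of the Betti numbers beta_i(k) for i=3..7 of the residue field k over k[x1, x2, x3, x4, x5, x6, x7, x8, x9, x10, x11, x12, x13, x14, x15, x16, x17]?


Koszul resolution: beta_i(k)=C(n,i), n=17
C(17,3)=680, C(17,4)=2380, C(17,5)=6188, C(17,6)=12376, C(17,7)=19448
Sum=41072


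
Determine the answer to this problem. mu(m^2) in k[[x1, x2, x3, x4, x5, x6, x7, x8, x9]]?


C(n+d-1,d)=C(10,2)=45


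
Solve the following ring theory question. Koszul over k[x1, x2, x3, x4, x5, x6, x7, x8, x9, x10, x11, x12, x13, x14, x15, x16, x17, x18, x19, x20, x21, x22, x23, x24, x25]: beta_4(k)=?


C(n,i)=C(25,4)=12650


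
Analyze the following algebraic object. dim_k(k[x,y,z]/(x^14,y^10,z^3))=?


Basis: x^iy^jz^k, i<14,j<10,k<3
14*10*3=420


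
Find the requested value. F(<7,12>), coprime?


gcd(7,12)=1 => F=ab-a-b=7*12-7-12=84-19=65


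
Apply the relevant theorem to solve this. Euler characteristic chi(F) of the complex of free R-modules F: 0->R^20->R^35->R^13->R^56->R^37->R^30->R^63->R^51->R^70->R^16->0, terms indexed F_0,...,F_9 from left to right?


chi = sum (-1)^i * rank:
(-1)^0*20=20
(-1)^1*35=-35
(-1)^2*13=13
(-1)^3*56=-56
(-1)^4*37=37
(-1)^5*30=-30
(-1)^6*63=63
(-1)^7*51=-51
(-1)^8*70=70
(-1)^9*16=-16
chi=15


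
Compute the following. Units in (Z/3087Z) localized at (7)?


Local ring = Z/343Z.
phi(343) = 7^2*(7-1) = 294


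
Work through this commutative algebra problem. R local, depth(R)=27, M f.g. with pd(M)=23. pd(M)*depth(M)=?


pd+depth=27
depth=27-23=4
pd*depth=23*4=92


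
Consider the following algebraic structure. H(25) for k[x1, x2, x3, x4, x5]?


C(d+n-1,n-1)=C(29,4)=23751


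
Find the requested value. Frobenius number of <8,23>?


gcd(8,23)=1 => F=ab-a-b=8*23-8-23=184-31=153


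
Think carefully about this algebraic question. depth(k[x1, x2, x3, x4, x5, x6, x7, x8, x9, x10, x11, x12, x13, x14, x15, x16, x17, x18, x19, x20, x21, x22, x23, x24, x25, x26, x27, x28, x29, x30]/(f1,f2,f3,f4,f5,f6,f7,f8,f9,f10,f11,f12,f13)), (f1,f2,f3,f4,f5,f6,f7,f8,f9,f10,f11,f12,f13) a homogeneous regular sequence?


depth(R)=30
depth(R/I)=30-13=17


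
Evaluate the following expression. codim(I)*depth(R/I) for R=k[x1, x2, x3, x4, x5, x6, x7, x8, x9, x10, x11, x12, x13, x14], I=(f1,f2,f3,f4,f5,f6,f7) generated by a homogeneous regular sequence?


codim=7, depth=dim(R/I)=14-7=7
Product=7*7=49


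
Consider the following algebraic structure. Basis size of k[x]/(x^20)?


Basis: 1,x,...,x^19
dim=20


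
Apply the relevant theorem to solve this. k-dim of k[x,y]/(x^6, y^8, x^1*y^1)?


k[x,y]/I, I = (x^6, y^8, x^1*y^1)
Rect: 6x8=48. Corner: (6-1)x(8-1)=35.
dim = 48-35 = 13


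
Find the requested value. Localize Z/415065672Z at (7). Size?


7-primary part: 415065672=7^8*72
Size=7^8=5764801


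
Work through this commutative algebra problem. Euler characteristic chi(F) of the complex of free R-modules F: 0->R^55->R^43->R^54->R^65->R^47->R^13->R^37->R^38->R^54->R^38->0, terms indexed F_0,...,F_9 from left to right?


chi = sum (-1)^i * rank:
(-1)^0*55=55
(-1)^1*43=-43
(-1)^2*54=54
(-1)^3*65=-65
(-1)^4*47=47
(-1)^5*13=-13
(-1)^6*37=37
(-1)^7*38=-38
(-1)^8*54=54
(-1)^9*38=-38
chi=50


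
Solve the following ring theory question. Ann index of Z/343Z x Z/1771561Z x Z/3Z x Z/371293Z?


Exponent = lcm of the cyclic orders; pairwise coprime => product.
7^3*11^6*3^1*13^5=343*1771561*3*371293=676843476125817


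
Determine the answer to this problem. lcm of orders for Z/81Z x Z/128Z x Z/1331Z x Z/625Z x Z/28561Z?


Exponent = lcm of the cyclic orders; pairwise coprime => product.
3^4*2^7*11^3*5^4*13^4=81*128*1331*625*28561=246335197680000


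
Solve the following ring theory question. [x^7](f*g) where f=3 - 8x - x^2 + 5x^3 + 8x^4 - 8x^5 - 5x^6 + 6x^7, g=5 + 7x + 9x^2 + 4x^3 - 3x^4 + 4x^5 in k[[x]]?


[x^7] = sum a_i*b_j, i+j=7
  -1*4=-4
  5*-3=-15
  8*4=32
  -8*9=-72
  -5*7=-35
  6*5=30
Sum=-64


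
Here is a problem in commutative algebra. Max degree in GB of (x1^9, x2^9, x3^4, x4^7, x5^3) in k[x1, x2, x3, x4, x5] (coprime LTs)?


Pure powers, coprime LTs => already GB.
Degrees: 9, 9, 4, 7, 3
Max=9


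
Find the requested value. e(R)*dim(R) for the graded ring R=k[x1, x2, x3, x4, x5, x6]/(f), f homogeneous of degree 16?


e(R)=deg(f)=16, dim(R)=6-1=5
e*dim=16*5=80


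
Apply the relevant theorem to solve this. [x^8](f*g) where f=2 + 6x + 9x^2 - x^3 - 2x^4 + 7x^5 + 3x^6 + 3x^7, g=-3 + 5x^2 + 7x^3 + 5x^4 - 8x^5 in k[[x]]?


[x^8] = sum a_i*b_j, i+j=8
  -1*-8=8
  -2*5=-10
  7*7=49
  3*5=15
Sum=62


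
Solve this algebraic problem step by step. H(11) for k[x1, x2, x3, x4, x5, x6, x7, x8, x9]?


C(d+n-1,n-1)=C(19,8)=75582


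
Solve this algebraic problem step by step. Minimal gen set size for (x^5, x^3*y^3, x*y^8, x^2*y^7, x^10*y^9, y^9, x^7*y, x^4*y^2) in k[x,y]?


Remove redundant (divisible by others).
x^7*y redundant.
x^10*y^9 redundant.
Min: x^5, x^4*y^2, x^3*y^3, x^2*y^7, x*y^8, y^9
Count=6


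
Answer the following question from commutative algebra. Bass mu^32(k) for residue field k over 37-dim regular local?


C(n,i)=C(37,32)=435897


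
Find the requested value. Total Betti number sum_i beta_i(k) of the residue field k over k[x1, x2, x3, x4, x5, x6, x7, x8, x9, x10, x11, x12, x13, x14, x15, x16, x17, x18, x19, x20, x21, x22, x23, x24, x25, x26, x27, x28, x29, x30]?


Koszul resolution: beta_i(k)=C(n,i), n=30
sum_i C(30,i) = 2^30 = 1073741824


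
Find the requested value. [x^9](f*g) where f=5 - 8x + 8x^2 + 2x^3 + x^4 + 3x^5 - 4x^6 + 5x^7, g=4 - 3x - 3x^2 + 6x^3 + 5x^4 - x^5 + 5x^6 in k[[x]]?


[x^9] = sum a_i*b_j, i+j=9
  2*5=10
  1*-1=-1
  3*5=15
  -4*6=-24
  5*-3=-15
Sum=-15


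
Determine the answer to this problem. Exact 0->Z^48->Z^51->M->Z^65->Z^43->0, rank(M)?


Alt sum=0:
(-1)^0*48 + (-1)^1*51 + (-1)^2*? + (-1)^3*65 + (-1)^4*43=0
rank(M)=25


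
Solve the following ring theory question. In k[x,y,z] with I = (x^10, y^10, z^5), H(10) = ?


Need i<10, j<10, k<5 with i+j+k=10.
For each i, j ranges over max(0,10-i-4)..min(9,10-i):
  i=0: j in [6,9] -> 4
  i=1: j in [5,9] -> 5
  i=2: j in [4,8] -> 5
  i=3: j in [3,7] -> 5
  i=4: j in [2,6] -> 5
  i=5: j in [1,5] -> 5
  i=6: j in [0,4] -> 5
  i=7: j in [0,3] -> 4
  i=8: j in [0,2] -> 3
  i=9: j in [0,1] -> 2
H(10) = 4+5+5+5+5+5+5+4+3+2 = 43


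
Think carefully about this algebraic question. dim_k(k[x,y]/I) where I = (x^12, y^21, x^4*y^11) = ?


k[x,y]/I, I = (x^12, y^21, x^4*y^11)
Rect: 12x21=252. Corner: (12-4)x(21-11)=80.
dim = 252-80 = 172


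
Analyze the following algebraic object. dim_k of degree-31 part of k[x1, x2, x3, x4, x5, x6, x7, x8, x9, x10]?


C(d+n-1,n-1)=C(40,9)=273438880


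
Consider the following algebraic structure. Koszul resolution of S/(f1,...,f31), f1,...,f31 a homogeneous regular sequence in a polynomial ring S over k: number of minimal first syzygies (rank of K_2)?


Regular sequence => Koszul complex is the minimal free resolution.
Syz_1 minimally generated by Koszul relations f_i*e_j - f_j*e_i (i<j): mu(Syz_1) = beta_2 = C(m,2) = m(m-1)/2
m=31
31*30/2 = 465


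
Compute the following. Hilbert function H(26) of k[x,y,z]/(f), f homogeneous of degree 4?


C(28,2)-C(24,2)=378-276=102


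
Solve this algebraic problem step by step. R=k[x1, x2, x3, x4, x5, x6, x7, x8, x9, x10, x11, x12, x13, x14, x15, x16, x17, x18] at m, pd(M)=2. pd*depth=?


pd+depth=18
depth=18-2=16
pd*depth=2*16=32


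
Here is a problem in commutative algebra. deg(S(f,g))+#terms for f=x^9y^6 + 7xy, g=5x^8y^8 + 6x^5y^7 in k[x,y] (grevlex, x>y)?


LT(f)=x^9y^6, LT(g)=5x^8y^8
lcm(LM)=x^9y^8
S(f,g) (scaled by 5 to clear denominators) = 5y^2*f - x*g = -6x^6y^7 + 35xy^3
2 terms, deg 13.
13+2=15


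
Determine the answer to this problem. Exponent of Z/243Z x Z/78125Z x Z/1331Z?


Exponent = lcm of the cyclic orders; pairwise coprime => product.
3^5*5^7*11^3=243*78125*1331=25268203125


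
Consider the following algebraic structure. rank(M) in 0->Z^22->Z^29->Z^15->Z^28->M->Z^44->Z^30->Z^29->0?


Alt sum=0:
(-1)^0*22 + (-1)^1*29 + (-1)^2*15 + (-1)^3*28 + (-1)^4*? + (-1)^5*44 + (-1)^6*30 + (-1)^7*29=0
rank(M)=63


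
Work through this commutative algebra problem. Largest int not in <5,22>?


gcd(5,22)=1 => F=ab-a-b=5*22-5-22=110-27=83


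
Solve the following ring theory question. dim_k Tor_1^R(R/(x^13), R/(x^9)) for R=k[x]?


Tor_1(R/I,R/J)=(I cap J)/IJ=(x^13)/(x^22)
dim=22-13=min(13,9)=9


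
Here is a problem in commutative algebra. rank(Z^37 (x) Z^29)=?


rank(M(x)N) = rank(M)*rank(N)
37*29 = 1073


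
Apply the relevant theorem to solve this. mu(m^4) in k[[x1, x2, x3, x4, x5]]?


C(n+d-1,d)=C(8,4)=70


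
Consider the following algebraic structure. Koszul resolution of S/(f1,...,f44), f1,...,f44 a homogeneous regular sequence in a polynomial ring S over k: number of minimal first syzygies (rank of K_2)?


Regular sequence => Koszul complex is the minimal free resolution.
Syz_1 minimally generated by Koszul relations f_i*e_j - f_j*e_i (i<j): mu(Syz_1) = beta_2 = C(m,2) = m(m-1)/2
m=44
44*43/2 = 946


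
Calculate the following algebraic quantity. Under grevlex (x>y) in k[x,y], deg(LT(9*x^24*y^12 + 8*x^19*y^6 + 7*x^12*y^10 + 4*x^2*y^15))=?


LT: 9*x^24*y^12
deg_x=24, deg_y=12
Total=24+12=36


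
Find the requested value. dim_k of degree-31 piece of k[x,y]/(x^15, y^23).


k[x,y], I = (x^15, y^23), d = 31
Need i < 15 and d-i < 23.
Range: 9 <= i <= 14.
H(31) = 6


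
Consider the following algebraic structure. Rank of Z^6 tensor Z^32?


rank(M(x)N) = rank(M)*rank(N)
6*32 = 192


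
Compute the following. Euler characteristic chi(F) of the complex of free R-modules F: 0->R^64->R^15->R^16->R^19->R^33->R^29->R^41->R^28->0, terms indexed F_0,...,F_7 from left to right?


chi = sum (-1)^i * rank:
(-1)^0*64=64
(-1)^1*15=-15
(-1)^2*16=16
(-1)^3*19=-19
(-1)^4*33=33
(-1)^5*29=-29
(-1)^6*41=41
(-1)^7*28=-28
chi=63


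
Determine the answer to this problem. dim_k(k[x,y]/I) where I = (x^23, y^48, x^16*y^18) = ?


k[x,y]/I, I = (x^23, y^48, x^16*y^18)
Rect: 23x48=1104. Corner: (23-16)x(48-18)=210.
dim = 1104-210 = 894


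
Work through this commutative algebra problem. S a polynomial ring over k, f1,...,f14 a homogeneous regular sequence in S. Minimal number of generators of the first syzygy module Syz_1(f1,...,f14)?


Regular sequence => Koszul complex is the minimal free resolution.
Syz_1 minimally generated by Koszul relations f_i*e_j - f_j*e_i (i<j): mu(Syz_1) = beta_2 = C(m,2) = m(m-1)/2
m=14
14*13/2 = 91


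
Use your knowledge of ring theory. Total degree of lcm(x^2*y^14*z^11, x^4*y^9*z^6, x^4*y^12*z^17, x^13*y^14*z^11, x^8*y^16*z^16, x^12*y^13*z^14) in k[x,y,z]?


lcm = componentwise max:
x: max(2,4,4,13,8,12)=13
y: max(14,9,12,14,16,13)=16
z: max(11,6,17,11,16,14)=17
Total=13+16+17=46


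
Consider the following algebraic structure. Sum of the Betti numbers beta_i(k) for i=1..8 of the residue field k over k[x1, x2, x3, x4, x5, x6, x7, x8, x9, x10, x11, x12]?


Koszul resolution: beta_i(k)=C(n,i), n=12
C(12,1)=12, C(12,2)=66, C(12,3)=220, C(12,4)=495, C(12,5)=792, C(12,6)=924, C(12,7)=792, C(12,8)=495
Sum=3796


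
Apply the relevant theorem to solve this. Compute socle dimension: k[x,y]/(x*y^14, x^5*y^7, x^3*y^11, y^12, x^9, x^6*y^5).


Socle = ann(m) = span of standard monomials u with x*u, y*u in I (staircase corners).
Redundant generators: x*y^14
Minimal generators: x^9, x^6*y^5, x^5*y^7, x^3*y^11, y^12
Corners: x^2y^11, x^4y^10, x^5y^6, x^8y^4
Socle dim=4


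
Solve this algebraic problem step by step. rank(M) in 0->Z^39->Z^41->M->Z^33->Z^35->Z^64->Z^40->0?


Alt sum=0:
(-1)^0*39 + (-1)^1*41 + (-1)^2*? + (-1)^3*33 + (-1)^4*35 + (-1)^5*64 + (-1)^6*40=0
rank(M)=24


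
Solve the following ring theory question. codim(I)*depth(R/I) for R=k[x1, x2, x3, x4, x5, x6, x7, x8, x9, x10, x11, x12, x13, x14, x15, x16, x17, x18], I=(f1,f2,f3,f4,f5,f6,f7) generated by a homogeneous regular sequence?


codim=7, depth=dim(R/I)=18-7=11
Product=7*11=77


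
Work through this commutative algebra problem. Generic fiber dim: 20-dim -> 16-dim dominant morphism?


dim(fiber)=dim(X)-dim(Y)=20-16=4


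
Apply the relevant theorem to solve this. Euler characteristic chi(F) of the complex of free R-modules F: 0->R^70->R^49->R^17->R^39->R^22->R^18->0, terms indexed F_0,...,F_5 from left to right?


chi = sum (-1)^i * rank:
(-1)^0*70=70
(-1)^1*49=-49
(-1)^2*17=17
(-1)^3*39=-39
(-1)^4*22=22
(-1)^5*18=-18
chi=3


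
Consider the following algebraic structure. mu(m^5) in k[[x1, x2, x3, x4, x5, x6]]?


C(n+d-1,d)=C(10,5)=252


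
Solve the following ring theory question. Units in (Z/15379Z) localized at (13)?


Local ring = Z/2197Z.
phi(2197) = 13^2*(13-1) = 2028


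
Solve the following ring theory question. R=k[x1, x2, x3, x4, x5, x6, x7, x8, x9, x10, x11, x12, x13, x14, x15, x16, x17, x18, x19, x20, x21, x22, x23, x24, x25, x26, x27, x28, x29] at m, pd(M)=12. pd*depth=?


pd+depth=29
depth=29-12=17
pd*depth=12*17=204


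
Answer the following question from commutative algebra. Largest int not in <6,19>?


gcd(6,19)=1 => F=ab-a-b=6*19-6-19=114-25=89


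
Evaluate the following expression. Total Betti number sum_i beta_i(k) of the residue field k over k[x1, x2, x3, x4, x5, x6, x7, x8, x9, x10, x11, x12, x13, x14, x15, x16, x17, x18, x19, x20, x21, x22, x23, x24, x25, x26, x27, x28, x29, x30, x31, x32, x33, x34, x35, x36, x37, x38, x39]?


Koszul resolution: beta_i(k)=C(n,i), n=39
sum_i C(39,i) = 2^39 = 549755813888


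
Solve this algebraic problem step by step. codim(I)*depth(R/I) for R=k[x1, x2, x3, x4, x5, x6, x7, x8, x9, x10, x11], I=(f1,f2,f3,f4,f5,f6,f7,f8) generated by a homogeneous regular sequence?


codim=8, depth=dim(R/I)=11-8=3
Product=8*3=24


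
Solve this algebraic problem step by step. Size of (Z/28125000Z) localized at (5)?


5-primary part: 28125000=5^8*72
Size=5^8=390625


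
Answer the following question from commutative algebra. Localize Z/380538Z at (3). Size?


3-primary part: 380538=3^8*58
Size=3^8=6561


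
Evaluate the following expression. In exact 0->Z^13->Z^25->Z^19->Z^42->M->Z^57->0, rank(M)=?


Alt sum=0:
(-1)^0*13 + (-1)^1*25 + (-1)^2*19 + (-1)^3*42 + (-1)^4*? + (-1)^5*57=0
rank(M)=92


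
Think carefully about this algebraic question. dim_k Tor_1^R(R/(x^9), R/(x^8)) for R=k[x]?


Tor_1(R/I,R/J)=(I cap J)/IJ=(x^9)/(x^17)
dim=17-9=min(9,8)=8


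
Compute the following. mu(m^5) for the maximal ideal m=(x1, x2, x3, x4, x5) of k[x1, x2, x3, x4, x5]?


Graded Nakayama: mu(m^d) = dim_k (m^d/m^(d+1)) = #degree-5 monomials in 5 vars
C(n+d-1,d)=C(9,5)=126


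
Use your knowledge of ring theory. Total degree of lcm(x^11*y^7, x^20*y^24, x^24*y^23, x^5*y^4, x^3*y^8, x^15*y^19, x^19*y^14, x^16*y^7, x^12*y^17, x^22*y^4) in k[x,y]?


lcm = componentwise max:
x: max(11,20,24,5,3,15,19,16,12,22)=24
y: max(7,24,23,4,8,19,14,7,17,4)=24
Total=24+24=48


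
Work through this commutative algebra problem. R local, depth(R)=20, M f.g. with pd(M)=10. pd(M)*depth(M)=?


pd+depth=20
depth=20-10=10
pd*depth=10*10=100


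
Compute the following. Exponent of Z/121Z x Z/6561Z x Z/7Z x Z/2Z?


Exponent = lcm of the cyclic orders; pairwise coprime => product.
11^2*3^8*7^1*2^1=121*6561*7*2=11114334


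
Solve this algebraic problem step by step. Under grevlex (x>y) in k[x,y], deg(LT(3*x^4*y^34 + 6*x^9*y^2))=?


LT: 3*x^4*y^34
deg_x=4, deg_y=34
Total=4+34=38


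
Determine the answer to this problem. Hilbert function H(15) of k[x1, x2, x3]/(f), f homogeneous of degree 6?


C(17,2)-C(11,2)=136-55=81


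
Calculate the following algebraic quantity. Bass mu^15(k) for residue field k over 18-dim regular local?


C(n,i)=C(18,15)=816


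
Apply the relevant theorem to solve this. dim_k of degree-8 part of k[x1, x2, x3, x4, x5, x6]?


C(d+n-1,n-1)=C(13,5)=1287


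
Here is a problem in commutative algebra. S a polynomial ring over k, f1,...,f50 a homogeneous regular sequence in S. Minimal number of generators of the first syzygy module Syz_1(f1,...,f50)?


Regular sequence => Koszul complex is the minimal free resolution.
Syz_1 minimally generated by Koszul relations f_i*e_j - f_j*e_i (i<j): mu(Syz_1) = beta_2 = C(m,2) = m(m-1)/2
m=50
50*49/2 = 1225


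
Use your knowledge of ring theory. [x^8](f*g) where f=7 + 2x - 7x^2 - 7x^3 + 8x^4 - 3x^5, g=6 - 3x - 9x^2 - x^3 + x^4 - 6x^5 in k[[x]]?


[x^8] = sum a_i*b_j, i+j=8
  -7*-6=42
  8*1=8
  -3*-1=3
Sum=53


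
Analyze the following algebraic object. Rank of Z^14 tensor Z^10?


rank(M(x)N) = rank(M)*rank(N)
14*10 = 140


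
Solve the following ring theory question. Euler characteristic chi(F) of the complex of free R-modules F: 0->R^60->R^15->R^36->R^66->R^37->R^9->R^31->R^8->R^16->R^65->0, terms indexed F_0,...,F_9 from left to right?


chi = sum (-1)^i * rank:
(-1)^0*60=60
(-1)^1*15=-15
(-1)^2*36=36
(-1)^3*66=-66
(-1)^4*37=37
(-1)^5*9=-9
(-1)^6*31=31
(-1)^7*8=-8
(-1)^8*16=16
(-1)^9*65=-65
chi=17


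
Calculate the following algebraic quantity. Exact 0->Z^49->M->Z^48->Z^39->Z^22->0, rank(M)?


Alt sum=0:
(-1)^0*49 + (-1)^1*? + (-1)^2*48 + (-1)^3*39 + (-1)^4*22=0
rank(M)=80


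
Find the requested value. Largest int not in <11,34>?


gcd(11,34)=1 => F=ab-a-b=11*34-11-34=374-45=329


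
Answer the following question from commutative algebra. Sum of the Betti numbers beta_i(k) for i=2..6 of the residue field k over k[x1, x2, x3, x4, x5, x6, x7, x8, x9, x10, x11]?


Koszul resolution: beta_i(k)=C(n,i), n=11
C(11,2)=55, C(11,3)=165, C(11,4)=330, C(11,5)=462, C(11,6)=462
Sum=1474


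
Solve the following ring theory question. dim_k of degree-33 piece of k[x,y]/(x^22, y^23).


k[x,y], I = (x^22, y^23), d = 33
Need i < 22 and d-i < 23.
Range: 11 <= i <= 21.
H(33) = 11


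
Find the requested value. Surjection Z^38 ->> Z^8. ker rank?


rank(ker) = 38-8 = 30


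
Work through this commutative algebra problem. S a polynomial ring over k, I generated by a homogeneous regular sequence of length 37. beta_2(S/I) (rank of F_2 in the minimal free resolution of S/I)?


Regular sequence => Koszul complex is the minimal free resolution.
Syz_1 minimally generated by Koszul relations f_i*e_j - f_j*e_i (i<j): mu(Syz_1) = beta_2 = C(m,2) = m(m-1)/2
m=37
37*36/2 = 666


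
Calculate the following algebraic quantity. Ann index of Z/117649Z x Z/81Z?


Exponent = lcm of the cyclic orders; pairwise coprime => product.
7^6*3^4=117649*81=9529569


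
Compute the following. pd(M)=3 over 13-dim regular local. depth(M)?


pd+depth=depth(R)=13
depth=13-3=10


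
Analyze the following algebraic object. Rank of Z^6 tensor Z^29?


rank(M(x)N) = rank(M)*rank(N)
6*29 = 174


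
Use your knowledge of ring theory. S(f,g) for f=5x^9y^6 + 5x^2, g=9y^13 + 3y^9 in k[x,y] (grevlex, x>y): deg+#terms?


LT(f)=5x^9y^6, LT(g)=9y^13
lcm(LM)=x^9y^13
S(f,g) (scaled by 45 to clear denominators) = 9y^7*f - 5x^9*g = -15x^9y^9 + 45x^2y^7
2 terms, deg 18.
18+2=20


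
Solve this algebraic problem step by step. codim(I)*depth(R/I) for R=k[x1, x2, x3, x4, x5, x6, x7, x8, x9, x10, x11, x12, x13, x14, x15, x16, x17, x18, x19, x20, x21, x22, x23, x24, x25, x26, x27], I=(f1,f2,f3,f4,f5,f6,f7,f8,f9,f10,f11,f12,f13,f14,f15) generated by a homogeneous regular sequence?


codim=15, depth=dim(R/I)=27-15=12
Product=15*12=180


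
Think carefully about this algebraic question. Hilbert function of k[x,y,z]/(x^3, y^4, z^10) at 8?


Need i<3, j<4, k<10 with i+j+k=8.
For each i, j ranges over max(0,8-i-9)..min(3,8-i):
  i=0: j in [0,3] -> 4
  i=1: j in [0,3] -> 4
  i=2: j in [0,3] -> 4
H(8) = 4+4+4 = 12


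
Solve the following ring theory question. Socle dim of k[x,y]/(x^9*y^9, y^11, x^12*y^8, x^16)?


Socle = ann(m) = span of standard monomials u with x*u, y*u in I (staircase corners).
Minimal generators: x^16, x^12*y^8, x^9*y^9, y^11
Corners: x^8y^10, x^11y^8, x^15y^7
Socle dim=3


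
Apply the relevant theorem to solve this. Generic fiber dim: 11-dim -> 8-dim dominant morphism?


dim(fiber)=dim(X)-dim(Y)=11-8=3


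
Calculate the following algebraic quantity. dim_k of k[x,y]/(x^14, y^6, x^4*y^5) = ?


k[x,y]/I, I = (x^14, y^6, x^4*y^5)
Rect: 14x6=84. Corner: (14-4)x(6-5)=10.
dim = 84-10 = 74


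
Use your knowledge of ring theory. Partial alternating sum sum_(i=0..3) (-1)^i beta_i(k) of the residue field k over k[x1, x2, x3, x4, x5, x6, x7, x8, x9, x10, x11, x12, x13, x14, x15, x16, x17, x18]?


Koszul resolution: beta_i(k)=C(n,i), n=18
sum_(i=0..p) (-1)^i C(n,i) = (-1)^p C(n-1,p)
(-1)^3*C(17,3) = (-1)^3*680 = -680


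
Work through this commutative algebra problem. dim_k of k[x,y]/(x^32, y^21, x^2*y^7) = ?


k[x,y]/I, I = (x^32, y^21, x^2*y^7)
Rect: 32x21=672. Corner: (32-2)x(21-7)=420.
dim = 672-420 = 252


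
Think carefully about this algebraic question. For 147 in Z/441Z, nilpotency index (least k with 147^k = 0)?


147^k mod 441:
k=1: 147
k=2: 0
First zero at k = 2


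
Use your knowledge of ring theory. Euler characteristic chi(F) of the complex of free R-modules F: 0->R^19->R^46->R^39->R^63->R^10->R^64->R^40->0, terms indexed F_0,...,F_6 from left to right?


chi = sum (-1)^i * rank:
(-1)^0*19=19
(-1)^1*46=-46
(-1)^2*39=39
(-1)^3*63=-63
(-1)^4*10=10
(-1)^5*64=-64
(-1)^6*40=40
chi=-65


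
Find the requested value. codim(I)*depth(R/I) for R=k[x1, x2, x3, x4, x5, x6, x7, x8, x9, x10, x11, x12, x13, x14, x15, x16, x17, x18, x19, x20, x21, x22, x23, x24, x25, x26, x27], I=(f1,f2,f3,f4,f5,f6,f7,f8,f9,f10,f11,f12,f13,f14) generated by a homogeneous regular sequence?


codim=14, depth=dim(R/I)=27-14=13
Product=14*13=182


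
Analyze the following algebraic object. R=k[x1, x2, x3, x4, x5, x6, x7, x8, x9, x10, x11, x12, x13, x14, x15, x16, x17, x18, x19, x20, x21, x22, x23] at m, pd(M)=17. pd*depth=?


pd+depth=23
depth=23-17=6
pd*depth=17*6=102


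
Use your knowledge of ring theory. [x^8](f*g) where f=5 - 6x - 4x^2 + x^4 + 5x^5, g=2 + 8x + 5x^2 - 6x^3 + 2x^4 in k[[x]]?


[x^8] = sum a_i*b_j, i+j=8
  1*2=2
  5*-6=-30
Sum=-28


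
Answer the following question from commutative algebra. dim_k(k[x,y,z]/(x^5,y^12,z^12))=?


Basis: x^iy^jz^k, i<5,j<12,k<12
5*12*12=720


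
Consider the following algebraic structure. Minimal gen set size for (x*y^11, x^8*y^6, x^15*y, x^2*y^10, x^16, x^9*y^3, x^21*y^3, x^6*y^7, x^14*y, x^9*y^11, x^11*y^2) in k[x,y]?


Remove redundant (divisible by others).
x^15*y redundant.
x^21*y^3 redundant.
x^9*y^11 redundant.
Min: x^16, x^14*y, x^11*y^2, x^9*y^3, x^8*y^6, x^6*y^7, x^2*y^10, x*y^11
Count=8


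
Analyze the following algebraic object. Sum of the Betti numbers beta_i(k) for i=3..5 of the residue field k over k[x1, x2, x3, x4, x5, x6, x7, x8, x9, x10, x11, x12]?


Koszul resolution: beta_i(k)=C(n,i), n=12
C(12,3)=220, C(12,4)=495, C(12,5)=792
Sum=1507


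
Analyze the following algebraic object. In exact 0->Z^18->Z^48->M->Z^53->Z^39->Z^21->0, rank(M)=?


Alt sum=0:
(-1)^0*18 + (-1)^1*48 + (-1)^2*? + (-1)^3*53 + (-1)^4*39 + (-1)^5*21=0
rank(M)=65


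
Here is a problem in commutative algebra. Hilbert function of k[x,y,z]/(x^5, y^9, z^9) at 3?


Need i<5, j<9, k<9 with i+j+k=3.
For each i, j ranges over max(0,3-i-8)..min(8,3-i):
  i=0: j in [0,3] -> 4
  i=1: j in [0,2] -> 3
  i=2: j in [0,1] -> 2
  i=3: j in [0,0] -> 1
H(3) = 4+3+2+1 = 10


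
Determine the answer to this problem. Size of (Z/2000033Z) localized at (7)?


7-primary part: 2000033=7^6*17
Size=7^6=117649


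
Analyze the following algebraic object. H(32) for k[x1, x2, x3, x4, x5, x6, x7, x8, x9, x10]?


C(d+n-1,n-1)=C(41,9)=350343565


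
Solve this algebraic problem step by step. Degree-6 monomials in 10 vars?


C(d+n-1,n-1)=C(15,9)=5005


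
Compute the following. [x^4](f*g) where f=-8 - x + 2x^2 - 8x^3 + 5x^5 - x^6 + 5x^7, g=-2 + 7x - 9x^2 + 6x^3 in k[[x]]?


[x^4] = sum a_i*b_j, i+j=4
  -1*6=-6
  2*-9=-18
  -8*7=-56
Sum=-80


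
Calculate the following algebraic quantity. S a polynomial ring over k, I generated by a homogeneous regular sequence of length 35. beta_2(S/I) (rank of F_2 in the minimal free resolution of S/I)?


Regular sequence => Koszul complex is the minimal free resolution.
Syz_1 minimally generated by Koszul relations f_i*e_j - f_j*e_i (i<j): mu(Syz_1) = beta_2 = C(m,2) = m(m-1)/2
m=35
35*34/2 = 595


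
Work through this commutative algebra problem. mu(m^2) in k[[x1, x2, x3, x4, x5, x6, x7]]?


C(n+d-1,d)=C(8,2)=28


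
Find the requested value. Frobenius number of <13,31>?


gcd(13,31)=1 => F=ab-a-b=13*31-13-31=403-44=359


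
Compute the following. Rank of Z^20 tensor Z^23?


rank(M(x)N) = rank(M)*rank(N)
20*23 = 460


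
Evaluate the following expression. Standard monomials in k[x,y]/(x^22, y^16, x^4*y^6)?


k[x,y]/I, I = (x^22, y^16, x^4*y^6)
Rect: 22x16=352. Corner: (22-4)x(16-6)=180.
dim = 352-180 = 172


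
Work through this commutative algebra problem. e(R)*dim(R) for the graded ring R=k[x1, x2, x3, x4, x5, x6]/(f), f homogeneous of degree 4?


e(R)=deg(f)=4, dim(R)=6-1=5
e*dim=4*5=20


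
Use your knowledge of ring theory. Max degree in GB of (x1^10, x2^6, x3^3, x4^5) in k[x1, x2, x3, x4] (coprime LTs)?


Pure powers, coprime LTs => already GB.
Degrees: 10, 6, 3, 5
Max=10


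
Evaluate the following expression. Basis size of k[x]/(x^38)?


Basis: 1,x,...,x^37
dim=38


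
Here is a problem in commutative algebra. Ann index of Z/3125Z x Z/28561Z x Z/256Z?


Exponent = lcm of the cyclic orders; pairwise coprime => product.
5^5*13^4*2^8=3125*28561*256=22848800000


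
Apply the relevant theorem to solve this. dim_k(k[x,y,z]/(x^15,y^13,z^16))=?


Basis: x^iy^jz^k, i<15,j<13,k<16
15*13*16=3120


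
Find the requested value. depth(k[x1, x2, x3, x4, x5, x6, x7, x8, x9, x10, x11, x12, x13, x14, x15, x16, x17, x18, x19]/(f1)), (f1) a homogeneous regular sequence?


depth(R)=19
depth(R/I)=19-1=18


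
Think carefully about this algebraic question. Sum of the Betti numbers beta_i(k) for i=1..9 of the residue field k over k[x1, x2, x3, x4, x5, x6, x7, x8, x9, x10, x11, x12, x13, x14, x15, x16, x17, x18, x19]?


Koszul resolution: beta_i(k)=C(n,i), n=19
C(19,1)=19, C(19,2)=171, C(19,3)=969, C(19,4)=3876, C(19,5)=11628, C(19,6)=27132, C(19,7)=50388, C(19,8)=75582, C(19,9)=92378
Sum=262143


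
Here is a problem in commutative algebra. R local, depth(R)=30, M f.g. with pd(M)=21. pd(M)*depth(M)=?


pd+depth=30
depth=30-21=9
pd*depth=21*9=189


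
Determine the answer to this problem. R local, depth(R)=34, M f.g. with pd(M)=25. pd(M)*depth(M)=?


pd+depth=34
depth=34-25=9
pd*depth=25*9=225


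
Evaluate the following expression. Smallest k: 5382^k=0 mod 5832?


5382^k mod 5832:
k=1: 5382
k=2: 4212
k=3: 0
First zero at k = 3


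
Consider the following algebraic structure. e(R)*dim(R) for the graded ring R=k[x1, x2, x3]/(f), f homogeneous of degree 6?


e(R)=deg(f)=6, dim(R)=3-1=2
e*dim=6*2=12


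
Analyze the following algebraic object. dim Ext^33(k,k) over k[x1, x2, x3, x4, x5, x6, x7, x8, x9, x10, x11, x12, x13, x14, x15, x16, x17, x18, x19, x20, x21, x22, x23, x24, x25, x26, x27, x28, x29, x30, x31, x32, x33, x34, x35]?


C(n,i)=C(35,33)=595


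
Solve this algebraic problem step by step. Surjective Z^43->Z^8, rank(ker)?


rank(ker) = 43-8 = 35


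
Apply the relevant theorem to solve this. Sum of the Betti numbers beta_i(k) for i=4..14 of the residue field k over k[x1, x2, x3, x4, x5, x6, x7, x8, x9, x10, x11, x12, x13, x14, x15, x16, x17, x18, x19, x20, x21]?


Koszul resolution: beta_i(k)=C(n,i), n=21
C(21,4)=5985, C(21,5)=20349, C(21,6)=54264, C(21,7)=116280, C(21,8)=203490, C(21,9)=293930, C(21,10)=352716, C(21,11)=352716, C(21,12)=293930, C(21,13)=203490, C(21,14)=116280
Sum=2013430


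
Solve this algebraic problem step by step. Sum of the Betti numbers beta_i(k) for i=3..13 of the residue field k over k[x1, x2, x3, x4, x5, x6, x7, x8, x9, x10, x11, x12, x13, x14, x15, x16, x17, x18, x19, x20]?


Koszul resolution: beta_i(k)=C(n,i), n=20
C(20,3)=1140, C(20,4)=4845, C(20,5)=15504, C(20,6)=38760, C(20,7)=77520, C(20,8)=125970, C(20,9)=167960, C(20,10)=184756, C(20,11)=167960, C(20,12)=125970, C(20,13)=77520
Sum=987905


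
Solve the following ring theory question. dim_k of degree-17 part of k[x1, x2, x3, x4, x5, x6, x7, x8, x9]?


C(d+n-1,n-1)=C(25,8)=1081575


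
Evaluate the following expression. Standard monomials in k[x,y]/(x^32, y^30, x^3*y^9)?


k[x,y]/I, I = (x^32, y^30, x^3*y^9)
Rect: 32x30=960. Corner: (32-3)x(30-9)=609.
dim = 960-609 = 351


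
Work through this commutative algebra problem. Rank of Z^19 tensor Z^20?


rank(M(x)N) = rank(M)*rank(N)
19*20 = 380


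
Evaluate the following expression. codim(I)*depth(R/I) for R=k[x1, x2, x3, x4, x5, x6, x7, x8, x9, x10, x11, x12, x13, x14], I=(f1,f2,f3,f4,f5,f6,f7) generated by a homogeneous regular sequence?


codim=7, depth=dim(R/I)=14-7=7
Product=7*7=49


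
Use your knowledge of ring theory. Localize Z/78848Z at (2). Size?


2-primary part: 78848=2^10*77
Size=2^10=1024


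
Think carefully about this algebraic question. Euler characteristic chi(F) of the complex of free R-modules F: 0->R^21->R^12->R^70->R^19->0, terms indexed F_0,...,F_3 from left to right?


chi = sum (-1)^i * rank:
(-1)^0*21=21
(-1)^1*12=-12
(-1)^2*70=70
(-1)^3*19=-19
chi=60


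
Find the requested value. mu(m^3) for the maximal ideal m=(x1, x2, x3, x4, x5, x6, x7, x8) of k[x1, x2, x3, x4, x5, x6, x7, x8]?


Graded Nakayama: mu(m^d) = dim_k (m^d/m^(d+1)) = #degree-3 monomials in 8 vars
C(n+d-1,d)=C(10,3)=120


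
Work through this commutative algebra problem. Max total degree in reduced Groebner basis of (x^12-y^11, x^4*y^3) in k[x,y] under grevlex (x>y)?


LT(f1)=x^12, LT(f2)=x^4y^3, lcm=x^12y^3
S(f1,f2) = y^3*f1 - x^8*f2 = -y^14
Reduced GB = {f1, f2, y^14}; degrees 12, 7, 14
Max = 14


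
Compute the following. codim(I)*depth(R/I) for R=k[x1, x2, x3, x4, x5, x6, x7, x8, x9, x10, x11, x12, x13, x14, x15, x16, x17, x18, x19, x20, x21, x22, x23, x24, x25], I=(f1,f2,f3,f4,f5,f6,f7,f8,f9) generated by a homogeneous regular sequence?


codim=9, depth=dim(R/I)=25-9=16
Product=9*16=144


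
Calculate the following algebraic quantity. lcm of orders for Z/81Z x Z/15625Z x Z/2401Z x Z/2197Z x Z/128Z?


Exponent = lcm of the cyclic orders; pairwise coprime => product.
3^4*5^6*7^4*13^3*2^7=81*15625*2401*2197*128=854549514000000


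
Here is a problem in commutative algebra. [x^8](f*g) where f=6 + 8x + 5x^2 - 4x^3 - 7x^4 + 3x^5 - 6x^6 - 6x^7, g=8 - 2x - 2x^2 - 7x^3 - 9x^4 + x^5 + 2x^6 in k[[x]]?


[x^8] = sum a_i*b_j, i+j=8
  5*2=10
  -4*1=-4
  -7*-9=63
  3*-7=-21
  -6*-2=12
  -6*-2=12
Sum=72


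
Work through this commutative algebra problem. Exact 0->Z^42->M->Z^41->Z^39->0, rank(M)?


Alt sum=0:
(-1)^0*42 + (-1)^1*? + (-1)^2*41 + (-1)^3*39=0
rank(M)=44


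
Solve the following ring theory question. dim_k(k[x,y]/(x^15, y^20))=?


Basis: x^i*y^j, i<15, j<20
15*20=300


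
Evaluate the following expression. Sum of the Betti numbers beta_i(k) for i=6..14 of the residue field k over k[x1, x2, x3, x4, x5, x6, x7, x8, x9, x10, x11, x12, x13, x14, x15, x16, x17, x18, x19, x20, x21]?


Koszul resolution: beta_i(k)=C(n,i), n=21
C(21,6)=54264, C(21,7)=116280, C(21,8)=203490, C(21,9)=293930, C(21,10)=352716, C(21,11)=352716, C(21,12)=293930, C(21,13)=203490, C(21,14)=116280
Sum=1987096


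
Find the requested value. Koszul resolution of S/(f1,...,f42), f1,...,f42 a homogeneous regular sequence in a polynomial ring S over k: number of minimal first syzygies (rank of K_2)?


Regular sequence => Koszul complex is the minimal free resolution.
Syz_1 minimally generated by Koszul relations f_i*e_j - f_j*e_i (i<j): mu(Syz_1) = beta_2 = C(m,2) = m(m-1)/2
m=42
42*41/2 = 861


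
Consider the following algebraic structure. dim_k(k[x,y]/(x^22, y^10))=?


Basis: x^i*y^j, i<22, j<10
22*10=220


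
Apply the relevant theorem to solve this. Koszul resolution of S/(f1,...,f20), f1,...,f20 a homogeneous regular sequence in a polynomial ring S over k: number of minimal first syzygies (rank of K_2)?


Regular sequence => Koszul complex is the minimal free resolution.
Syz_1 minimally generated by Koszul relations f_i*e_j - f_j*e_i (i<j): mu(Syz_1) = beta_2 = C(m,2) = m(m-1)/2
m=20
20*19/2 = 190


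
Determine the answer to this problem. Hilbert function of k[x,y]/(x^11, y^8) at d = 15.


k[x,y], I = (x^11, y^8), d = 15
Need i < 11 and d-i < 8.
Range: 8 <= i <= 10.
H(15) = 3
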